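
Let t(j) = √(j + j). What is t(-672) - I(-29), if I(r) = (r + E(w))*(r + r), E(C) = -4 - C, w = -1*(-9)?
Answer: -2436 + 8*I*√21 ≈ -2436.0 + 36.661*I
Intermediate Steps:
w = 9
I(r) = 2*r*(-13 + r) (I(r) = (r + (-4 - 1*9))*(r + r) = (r + (-4 - 9))*(2*r) = (r - 13)*(2*r) = (-13 + r)*(2*r) = 2*r*(-13 + r))
t(j) = √2*√j (t(j) = √(2*j) = √2*√j)
t(-672) - I(-29) = √2*√(-672) - 2*(-29)*(-13 - 29) = √2*(4*I*√42) - 2*(-29)*(-42) = 8*I*√21 - 1*2436 = 8*I*√21 - 2436 = -2436 + 8*I*√21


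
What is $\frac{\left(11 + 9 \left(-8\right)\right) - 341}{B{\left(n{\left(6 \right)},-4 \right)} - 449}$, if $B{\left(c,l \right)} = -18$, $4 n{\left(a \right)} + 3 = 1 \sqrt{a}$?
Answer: $\frac{402}{467} \approx 0.86081$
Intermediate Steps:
$n{\left(a \right)} = - \frac{3}{4} + \frac{\sqrt{a}}{4}$ ($n{\left(a \right)} = - \frac{3}{4} + \frac{1 \sqrt{a}}{4} = - \frac{3}{4} + \frac{\sqrt{a}}{4}$)
$\frac{\left(11 + 9 \left(-8\right)\right) - 341}{B{\left(n{\left(6 \right)},-4 \right)} - 449} = \frac{\left(11 + 9 \left(-8\right)\right) - 341}{-18 - 449} = \frac{\left(11 - 72\right) - 341}{-467} = \left(-61 - 341\right) \left(- \frac{1}{467}\right) = \left(-402\right) \left(- \frac{1}{467}\right) = \frac{402}{467}$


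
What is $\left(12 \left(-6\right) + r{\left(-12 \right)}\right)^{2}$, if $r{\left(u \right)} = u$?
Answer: $7056$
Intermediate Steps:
$\left(12 \left(-6\right) + r{\left(-12 \right)}\right)^{2} = \left(12 \left(-6\right) - 12\right)^{2} = \left(-72 - 12\right)^{2} = \left(-84\right)^{2} = 7056$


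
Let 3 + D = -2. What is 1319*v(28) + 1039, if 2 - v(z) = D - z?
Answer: 47204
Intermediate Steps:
D = -5 (D = -3 - 2 = -5)
v(z) = 7 + z (v(z) = 2 - (-5 - z) = 2 + (5 + z) = 7 + z)
1319*v(28) + 1039 = 1319*(7 + 28) + 1039 = 1319*35 + 1039 = 46165 + 1039 = 47204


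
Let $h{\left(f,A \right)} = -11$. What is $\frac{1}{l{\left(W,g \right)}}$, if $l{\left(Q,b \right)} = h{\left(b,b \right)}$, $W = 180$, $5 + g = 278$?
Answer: $- \frac{1}{11} \approx -0.090909$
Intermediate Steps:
$g = 273$ ($g = -5 + 278 = 273$)
$l{\left(Q,b \right)} = -11$
$\frac{1}{l{\left(W,g \right)}} = \frac{1}{-11} = - \frac{1}{11}$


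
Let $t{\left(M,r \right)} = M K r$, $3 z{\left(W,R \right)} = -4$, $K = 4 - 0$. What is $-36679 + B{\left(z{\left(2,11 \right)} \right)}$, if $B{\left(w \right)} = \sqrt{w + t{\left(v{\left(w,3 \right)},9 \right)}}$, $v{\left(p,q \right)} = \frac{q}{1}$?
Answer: $-36679 + \frac{8 \sqrt{15}}{3} \approx -36669.0$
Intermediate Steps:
$K = 4$ ($K = 4 + 0 = 4$)
$v{\left(p,q \right)} = q$ ($v{\left(p,q \right)} = q 1 = q$)
$z{\left(W,R \right)} = - \frac{4}{3}$ ($z{\left(W,R \right)} = \frac{1}{3} \left(-4\right) = - \frac{4}{3}$)
$t{\left(M,r \right)} = 4 M r$ ($t{\left(M,r \right)} = M 4 r = 4 M r$)
$B{\left(w \right)} = \sqrt{108 + w}$ ($B{\left(w \right)} = \sqrt{w + 4 \cdot 3 \cdot 9} = \sqrt{w + 108} = \sqrt{108 + w}$)
$-36679 + B{\left(z{\left(2,11 \right)} \right)} = -36679 + \sqrt{108 - \frac{4}{3}} = -36679 + \sqrt{\frac{320}{3}} = -36679 + \frac{8 \sqrt{15}}{3}$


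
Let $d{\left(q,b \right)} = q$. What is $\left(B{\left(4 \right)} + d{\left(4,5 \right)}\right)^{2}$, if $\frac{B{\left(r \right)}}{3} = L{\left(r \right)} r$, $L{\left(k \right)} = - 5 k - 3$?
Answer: $73984$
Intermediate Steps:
$L{\left(k \right)} = -3 - 5 k$
$B{\left(r \right)} = 3 r \left(-3 - 5 r\right)$ ($B{\left(r \right)} = 3 \left(-3 - 5 r\right) r = 3 r \left(-3 - 5 r\right)$)
$\left(B{\left(4 \right)} + d{\left(4,5 \right)}\right)^{2} = \left(\left(-3\right) 4 \left(3 + 5 \cdot 4\right) + 4\right)^{2} = \left(\left(-3\right) 4 \left(3 + 20\right) + 4\right)^{2} = \left(\left(-3\right) 4 \cdot 23 + 4\right)^{2} = \left(-276 + 4\right)^{2} = \left(-272\right)^{2} = 73984$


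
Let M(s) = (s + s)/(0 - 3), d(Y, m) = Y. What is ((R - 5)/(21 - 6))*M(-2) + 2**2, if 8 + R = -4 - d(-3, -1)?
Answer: 124/45 ≈ 2.7556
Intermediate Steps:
M(s) = -2*s/3 (M(s) = (2*s)/(-3) = (2*s)*(-1/3) = -2*s/3)
R = -9 (R = -8 + (-4 - 1*(-3)) = -8 + (-4 + 3) = -8 - 1 = -9)
((R - 5)/(21 - 6))*M(-2) + 2**2 = ((-9 - 5)/(21 - 6))*(-2/3*(-2)) + 2**2 = -14/15*(4/3) + 4 = -14*1/15*(4/3) + 4 = -14/15*4/3 + 4 = -56/45 + 4 = 124/45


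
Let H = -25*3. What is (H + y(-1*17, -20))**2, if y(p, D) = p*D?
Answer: 70225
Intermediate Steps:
y(p, D) = D*p
H = -75
(H + y(-1*17, -20))**2 = (-75 - (-20)*17)**2 = (-75 - 20*(-17))**2 = (-75 + 340)**2 = 265**2 = 70225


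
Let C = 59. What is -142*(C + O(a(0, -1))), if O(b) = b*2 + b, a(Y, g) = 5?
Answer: -10508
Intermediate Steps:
O(b) = 3*b (O(b) = 2*b + b = 3*b)
-142*(C + O(a(0, -1))) = -142*(59 + 3*5) = -142*(59 + 15) = -142*74 = -10508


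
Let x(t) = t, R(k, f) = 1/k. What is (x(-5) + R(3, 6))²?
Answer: 196/9 ≈ 21.778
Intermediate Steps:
(x(-5) + R(3, 6))² = (-5 + 1/3)² = (-5 + ⅓)² = (-14/3)² = 196/9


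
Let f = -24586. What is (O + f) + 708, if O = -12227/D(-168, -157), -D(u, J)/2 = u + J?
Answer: -15532927/650 ≈ -23897.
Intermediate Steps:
D(u, J) = -2*J - 2*u (D(u, J) = -2*(u + J) = -2*(J + u) = -2*J - 2*u)
O = -12227/650 (O = -12227/(-2*(-157) - 2*(-168)) = -12227/(314 + 336) = -12227/650 ≈ -18.811)
(O + f) + 708 = (-12227/650 - 24586) + 708 = -15993127/650 + 708 = -15532927/650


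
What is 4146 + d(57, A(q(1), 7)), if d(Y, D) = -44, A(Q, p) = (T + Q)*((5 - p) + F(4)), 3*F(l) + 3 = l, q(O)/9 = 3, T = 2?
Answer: 4102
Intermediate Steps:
q(O) = 27 (q(O) = 9*3 = 27)
F(l) = -1 + l/3
A(Q, p) = (2 + Q)*(16/3 - p) (A(Q, p) = (2 + Q)*((5 - p) + (-1 + (⅓)*4)) = (2 + Q)*((5 - p) + (-1 + 4/3)) = (2 + Q)*((5 - p) + ⅓) = (2 + Q)*(16/3 - p))
4146 + d(57, A(q(1), 7)) = 4146 - 44 = 4102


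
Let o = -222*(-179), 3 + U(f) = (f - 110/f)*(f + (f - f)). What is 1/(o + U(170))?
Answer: 1/68525 ≈ 1.4593e-5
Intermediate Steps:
U(f) = -3 + f*(f - 110/f) (U(f) = -3 + (f - 110/f)*(f + (f - f)) = -3 + (f - 110/f)*(f + 0) = -3 + (f - 110/f)*f = -3 + f*(f - 110/f))
o = 39738
1/(o + U(170)) = 1/(39738 + (-113 + 170**2)) = 1/(39738 + (-113 + 28900)) = 1/(39738 + 28787) = 1/68525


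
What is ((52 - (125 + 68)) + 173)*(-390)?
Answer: -12480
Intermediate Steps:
((52 - (125 + 68)) + 173)*(-390) = ((52 - 1*193) + 173)*(-390) = ((52 - 193) + 173)*(-390) = (-141 + 173)*(-390) = 32*(-390) = -12480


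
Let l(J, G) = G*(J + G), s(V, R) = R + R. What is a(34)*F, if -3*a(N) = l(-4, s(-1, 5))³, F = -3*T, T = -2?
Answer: -432000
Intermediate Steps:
s(V, R) = 2*R
F = 6 (F = -3*(-2) = 6)
l(J, G) = G*(G + J)
a(N) = -72000 (a(N) = -1000*(2*5 - 4)³/3 = -1000*(10 - 4)³/3 = -(10*6)³/3 = -⅓*60³ = -⅓*216000 = -72000)
a(34)*F = -72000*6 = -432000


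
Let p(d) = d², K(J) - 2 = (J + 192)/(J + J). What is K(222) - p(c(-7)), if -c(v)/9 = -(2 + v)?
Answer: -149633/74 ≈ -2022.1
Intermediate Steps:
K(J) = 2 + (192 + J)/(2*J) (K(J) = 2 + (J + 192)/(J + J) = 2 + (192 + J)/((2*J)) = 2 + (192 + J)*(1/(2*J)) = 2 + (192 + J)/(2*J))
c(v) = 18 + 9*v (c(v) = -(-9)*(2 + v) = -9*(-2 - v) = 18 + 9*v)
K(222) - p(c(-7)) = (5/2 + 96/222) - (18 + 9*(-7))² = (5/2 + 96*(1/222)) - (18 - 63)² = (5/2 + 16/37) - 1*(-45)² = 217/74 - 1*2025 = 217/74 - 2025 = -149633/74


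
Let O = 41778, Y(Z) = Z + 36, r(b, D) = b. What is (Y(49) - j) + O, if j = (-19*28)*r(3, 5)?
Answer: 43459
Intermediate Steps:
Y(Z) = 36 + Z
j = -1596 (j = -19*28*3 = -532*3 = -1596)
(Y(49) - j) + O = ((36 + 49) - 1*(-1596)) + 41778 = (85 + 1596) + 41778 = 1681 + 41778 = 43459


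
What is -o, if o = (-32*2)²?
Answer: -4096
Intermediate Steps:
o = 4096 (o = (-64)² = 4096)
-o = -1*4096 = -4096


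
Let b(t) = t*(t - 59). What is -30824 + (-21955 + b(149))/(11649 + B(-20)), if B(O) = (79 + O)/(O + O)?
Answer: -14361274224/465901 ≈ -30825.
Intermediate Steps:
b(t) = t*(-59 + t)
B(O) = (79 + O)/(2*O) (B(O) = (79 + O)/((2*O)) = (79 + O)*(1/(2*O)) = (79 + O)/(2*O))
-30824 + (-21955 + b(149))/(11649 + B(-20)) = -30824 + (-21955 + 149*(-59 + 149))/(11649 + (½)*(79 - 20)/(-20)) = -30824 + (-21955 + 149*90)/(11649 + (½)*(-1/20)*59) = -30824 + (-21955 + 13410)/(11649 - 59/40) = -30824 - 8545/465901/40 = -30824 - 8545*40/465901 = -30824 - 341800/465901 = -14361274224/465901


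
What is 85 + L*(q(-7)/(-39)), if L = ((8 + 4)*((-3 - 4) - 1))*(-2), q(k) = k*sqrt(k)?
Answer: 85 + 448*I*sqrt(7)/13 ≈ 85.0 + 91.177*I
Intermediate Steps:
q(k) = k**(3/2)
L = 192 (L = (12*(-7 - 1))*(-2) = (12*(-8))*(-2) = -96*(-2) = 192)
85 + L*(q(-7)/(-39)) = 85 + 192*((-7)**(3/2)/(-39)) = 85 + 192*(-7*I*sqrt(7)*(-1/39)) = 85 + 192*(7*I*sqrt(7)/39) = 85 + 448*I*sqrt(7)/13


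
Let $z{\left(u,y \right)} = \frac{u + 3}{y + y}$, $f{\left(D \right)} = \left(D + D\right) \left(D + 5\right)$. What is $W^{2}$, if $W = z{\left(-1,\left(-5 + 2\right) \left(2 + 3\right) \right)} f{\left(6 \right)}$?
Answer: $\frac{1936}{25} \approx 77.44$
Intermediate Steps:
$f{\left(D \right)} = 2 D \left(5 + D\right)$
$z{\left(u,y \right)} = \frac{3 + u}{2 y}$
$W = - \frac{44}{5}$ ($W = \frac{3 - 1}{2 \left(-5 + 2\right) \left(2 + 3\right)} 2 \cdot 6 \left(5 + 6\right) = \frac{1}{2} \frac{1}{\left(-3\right) 5} \cdot 2 \cdot 2 \cdot 6 \cdot 11 = \frac{1}{2} \frac{1}{-15} \cdot 2 \cdot 132 = \frac{1}{2} \left(- \frac{1}{15}\right) 2 \cdot 132 = \left(- \frac{1}{15}\right) 132 = - \frac{44}{5} \approx -8.8$)
$W^{2} = \left(- \frac{44}{5}\right)^{2} = \frac{1936}{25}$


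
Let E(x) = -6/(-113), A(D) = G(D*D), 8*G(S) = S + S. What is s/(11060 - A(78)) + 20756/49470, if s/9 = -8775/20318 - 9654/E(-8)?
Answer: -820365497943359/4793974498470 ≈ -171.12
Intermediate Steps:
G(S) = S/4 (G(S) = (S + S)/8 = (2*S)/8 = S/4)
A(D) = D²/4 (A(D) = (D*D)/4 = D²/4)
E(x) = 6/113 (E(x) = -6*(-1/113) = 6/113)
s = -33247499229/20318 (s = 9*(-8775/20318 - 9654/6/113) = 9*(-8775*1/20318 - 9654*113/6) = 9*(-8775/20318 - 181817) = 9*(-3694166581/20318) = -33247499229/20318 ≈ -1.6364e+6)
s/(11060 - A(78)) + 20756/49470 = -33247499229/(20318*(11060 - 78²/4)) + 20756/49470 = -33247499229/(20318*(11060 - 6084/4)) + 20756*(1/49470) = -33247499229/(20318*(11060 - 1*1521)) + 10378/24735 = -33247499229/(20318*(11060 - 1521)) + 10378/24735 = -33247499229/20318/9539 + 10378/24735 = -33247499229/20318*1/9539 + 10378/24735 = -33247499229/193813402 + 10378/24735 = -820365497943359/4793974498470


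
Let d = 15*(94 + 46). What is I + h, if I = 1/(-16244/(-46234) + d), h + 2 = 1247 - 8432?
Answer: -348956295597/48553822 ≈ -7187.0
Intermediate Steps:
h = -7187 (h = -2 + (1247 - 8432) = -2 - 7185 = -7187)
d = 2100 (d = 15*140 = 2100)
I = 23117/48553822 (I = 1/(-16244/(-46234) + 2100) = 1/(-16244*(-1/46234) + 2100) = 1/(8122/23117 + 2100) = 1/(48553822/23117) = 23117/48553822 ≈ 0.00047611)
I + h = 23117/48553822 - 7187 = -348956295597/48553822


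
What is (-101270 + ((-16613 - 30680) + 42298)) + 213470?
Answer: 107205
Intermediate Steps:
(-101270 + ((-16613 - 30680) + 42298)) + 213470 = (-101270 + (-47293 + 42298)) + 213470 = (-101270 - 4995) + 213470 = -106265 + 213470 = 107205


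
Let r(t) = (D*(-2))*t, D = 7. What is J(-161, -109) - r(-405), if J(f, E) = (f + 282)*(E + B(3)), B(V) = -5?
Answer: -19464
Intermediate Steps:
J(f, E) = (-5 + E)*(282 + f) (J(f, E) = (f + 282)*(E - 5) = (282 + f)*(-5 + E) = (-5 + E)*(282 + f))
r(t) = -14*t (r(t) = (7*(-2))*t = -14*t)
J(-161, -109) - r(-405) = (-1410 - 5*(-161) + 282*(-109) - 109*(-161)) - (-14)*(-405) = (-1410 + 805 - 30738 + 17549) - 1*5670 = -13794 - 5670 = -19464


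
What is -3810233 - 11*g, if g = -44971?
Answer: -3315552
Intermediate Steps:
-3810233 - 11*g = -3810233 - 11*(-44971) = -3810233 - 1*(-494681) = -3810233 + 494681 = -3315552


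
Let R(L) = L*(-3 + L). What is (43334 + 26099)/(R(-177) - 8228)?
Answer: 9919/3376 ≈ 2.9381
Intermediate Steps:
(43334 + 26099)/(R(-177) - 8228) = (43334 + 26099)/(-177*(-3 - 177) - 8228) = 69433/(-177*(-180) - 8228) = 69433/(31860 - 8228) = 69433/23632 = 69433*(1/23632) = 9919/3376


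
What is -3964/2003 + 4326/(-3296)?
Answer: -105487/32048 ≈ -3.2915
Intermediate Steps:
-3964/2003 + 4326/(-3296) = -3964*1/2003 + 4326*(-1/3296) = -3964/2003 - 21/16 = -105487/32048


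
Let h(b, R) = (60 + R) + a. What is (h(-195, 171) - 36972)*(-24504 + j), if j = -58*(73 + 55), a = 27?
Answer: 1172204592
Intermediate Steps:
j = -7424 (j = -58*128 = -7424)
h(b, R) = 87 + R (h(b, R) = (60 + R) + 27 = 87 + R)
(h(-195, 171) - 36972)*(-24504 + j) = ((87 + 171) - 36972)*(-24504 - 7424) = (258 - 36972)*(-31928) = -36714*(-31928) = 1172204592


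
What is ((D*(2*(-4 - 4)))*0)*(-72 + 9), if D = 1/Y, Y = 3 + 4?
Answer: 0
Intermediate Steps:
Y = 7
D = ⅐ (D = 1/7 = ⅐ ≈ 0.14286)
((D*(2*(-4 - 4)))*0)*(-72 + 9) = (((2*(-4 - 4))/7)*0)*(-72 + 9) = (((2*(-8))/7)*0)*(-63) = (((⅐)*(-16))*0)*(-63) = -16/7*0*(-63) = 0*(-63) = 0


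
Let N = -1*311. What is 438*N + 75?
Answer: -136143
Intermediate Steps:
N = -311
438*N + 75 = 438*(-311) + 75 = -136218 + 75 = -136143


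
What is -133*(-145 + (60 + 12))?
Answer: 9709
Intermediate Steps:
-133*(-145 + (60 + 12)) = -133*(-145 + 72) = -133*(-73) = 9709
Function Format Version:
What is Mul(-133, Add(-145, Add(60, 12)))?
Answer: 9709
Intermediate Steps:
Mul(-133, Add(-145, Add(60, 12))) = Mul(-133, Add(-145, 72)) = Mul(-133, -73) = 9709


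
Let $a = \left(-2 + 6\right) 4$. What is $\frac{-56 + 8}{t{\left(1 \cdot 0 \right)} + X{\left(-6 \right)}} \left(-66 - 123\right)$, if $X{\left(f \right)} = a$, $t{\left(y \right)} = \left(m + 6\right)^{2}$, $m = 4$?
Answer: $\frac{2268}{29} \approx 78.207$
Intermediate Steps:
$t{\left(y \right)} = 100$ ($t{\left(y \right)} = \left(4 + 6\right)^{2} = 10^{2} = 100$)
$a = 16$ ($a = 4 \cdot 4 = 16$)
$X{\left(f \right)} = 16$
$\frac{-56 + 8}{t{\left(1 \cdot 0 \right)} + X{\left(-6 \right)}} \left(-66 - 123\right) = \frac{-56 + 8}{100 + 16} \left(-66 - 123\right) = - \frac{48}{116} \left(-189\right) = \left(-48\right) \frac{1}{116} \left(-189\right) = \left(- \frac{12}{29}\right) \left(-189\right) = \frac{2268}{29}$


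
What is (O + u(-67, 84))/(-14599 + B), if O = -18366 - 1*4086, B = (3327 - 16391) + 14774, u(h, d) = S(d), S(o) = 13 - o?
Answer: 22523/12889 ≈ 1.7475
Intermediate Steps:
u(h, d) = 13 - d
B = 1710 (B = -13064 + 14774 = 1710)
O = -22452 (O = -18366 - 4086 = -22452)
(O + u(-67, 84))/(-14599 + B) = (-22452 + (13 - 1*84))/(-14599 + 1710) = (-22452 + (13 - 84))/(-12889) = (-22452 - 71)*(-1/12889) = -22523*(-1/12889) = 22523/12889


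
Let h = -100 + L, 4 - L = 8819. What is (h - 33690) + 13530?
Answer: -29075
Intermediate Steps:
L = -8815 (L = 4 - 1*8819 = 4 - 8819 = -8815)
h = -8915 (h = -100 - 8815 = -8915)
(h - 33690) + 13530 = (-8915 - 33690) + 13530 = -42605 + 13530 = -29075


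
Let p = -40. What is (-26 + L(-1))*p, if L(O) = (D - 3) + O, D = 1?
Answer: 1160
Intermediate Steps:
L(O) = -2 + O (L(O) = (1 - 3) + O = -2 + O)
(-26 + L(-1))*p = (-26 + (-2 - 1))*(-40) = (-26 - 3)*(-40) = -29*(-40) = 1160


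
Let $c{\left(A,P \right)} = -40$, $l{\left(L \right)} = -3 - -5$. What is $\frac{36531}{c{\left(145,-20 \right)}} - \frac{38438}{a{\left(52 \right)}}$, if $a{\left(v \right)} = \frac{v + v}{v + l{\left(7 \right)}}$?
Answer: $- \frac{10853163}{520} \approx -20871.0$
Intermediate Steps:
$l{\left(L \right)} = 2$ ($l{\left(L \right)} = -3 + 5 = 2$)
$a{\left(v \right)} = \frac{2 v}{2 + v}$ ($a{\left(v \right)} = \frac{v + v}{v + 2} = \frac{2 v}{2 + v}$)
$\frac{36531}{c{\left(145,-20 \right)}} - \frac{38438}{a{\left(52 \right)}} = \frac{36531}{-40} - \frac{38438}{2 \cdot 52 \frac{1}{2 + 52}} = 36531 \left(- \frac{1}{40}\right) - \frac{38438}{2 \cdot 52 \cdot \frac{1}{54}} = - \frac{36531}{40} - \frac{38438}{2 \cdot 52 \cdot \frac{1}{54}} = - \frac{36531}{40} - \frac{38438}{\frac{52}{27}} = - \frac{36531}{40} - \frac{518913}{26} = - \frac{10853163}{520}$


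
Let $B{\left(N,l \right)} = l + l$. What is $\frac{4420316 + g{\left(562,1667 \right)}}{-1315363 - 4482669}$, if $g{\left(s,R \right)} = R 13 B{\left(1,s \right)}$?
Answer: $- \frac{3597315}{724754} \approx -4.9635$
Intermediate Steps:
$B{\left(N,l \right)} = 2 l$
$g{\left(s,R \right)} = 26 R s$ ($g{\left(s,R \right)} = R 13 \cdot 2 s = 13 R 2 s = 26 R s$)
$\frac{4420316 + g{\left(562,1667 \right)}}{-1315363 - 4482669} = \frac{4420316 + 26 \cdot 1667 \cdot 562}{-1315363 - 4482669} = \frac{4420316 + 24358204}{-5798032} = 28778520 \left(- \frac{1}{5798032}\right) = - \frac{3597315}{724754}$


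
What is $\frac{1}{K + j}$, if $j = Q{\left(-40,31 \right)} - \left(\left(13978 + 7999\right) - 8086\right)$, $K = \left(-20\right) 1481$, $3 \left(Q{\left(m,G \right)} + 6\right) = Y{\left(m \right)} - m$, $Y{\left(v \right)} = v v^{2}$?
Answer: $- \frac{1}{64837} \approx -1.5423 \cdot 10^{-5}$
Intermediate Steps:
$Y{\left(v \right)} = v^{3}$
$Q{\left(m,G \right)} = -6 - \frac{m}{3} + \frac{m^{3}}{3}$ ($Q{\left(m,G \right)} = -6 + \frac{m^{3} - m}{3} = -6 + \left(- \frac{m}{3} + \frac{m^{3}}{3}\right) = -6 - \frac{m}{3} + \frac{m^{3}}{3}$)
$K = -29620$
$j = -35217$ ($j = \left(-6 - - \frac{40}{3} + \frac{\left(-40\right)^{3}}{3}\right) - \left(\left(13978 + 7999\right) - 8086\right) = \left(-6 + \frac{40}{3} + \frac{1}{3} \left(-64000\right)\right) - \left(21977 - 8086\right) = \left(-6 + \frac{40}{3} - \frac{64000}{3}\right) - 13891 = -21326 - 13891 = -35217$)
$\frac{1}{K + j} = \frac{1}{-29620 - 35217} = \frac{1}{-64837} = - \frac{1}{64837}$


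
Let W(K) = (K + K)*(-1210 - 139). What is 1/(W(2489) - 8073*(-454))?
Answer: -1/3050180 ≈ -3.2785e-7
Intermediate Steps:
W(K) = -2698*K (W(K) = (2*K)*(-1349) = -2698*K)
1/(W(2489) - 8073*(-454)) = 1/(-2698*2489 - 8073*(-454)) = 1/(-6715322 + 3665142) = 1/(-3050180) = -1/3050180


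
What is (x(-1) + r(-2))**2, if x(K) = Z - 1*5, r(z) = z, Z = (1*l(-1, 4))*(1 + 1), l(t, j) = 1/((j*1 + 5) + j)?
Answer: 7921/169 ≈ 46.870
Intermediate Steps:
l(t, j) = 1/(5 + 2*j) (l(t, j) = 1/((j + 5) + j) = 1/((5 + j) + j) = 1/(5 + 2*j))
Z = 2/13 (Z = (1/(5 + 2*4))*(1 + 1) = (1/(5 + 8))*2 = (1/13)*2 = 2/13 ≈ 0.15385)
x(K) = -63/13 (x(K) = 2/13 - 1*5 = 2/13 - 5 = -63/13)
(x(-1) + r(-2))**2 = (-63/13 - 2)**2 = (-89/13)**2 = 7921/169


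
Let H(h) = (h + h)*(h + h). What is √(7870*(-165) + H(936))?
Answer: √2205834 ≈ 1485.2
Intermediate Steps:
H(h) = 4*h² (H(h) = (2*h)*(2*h) = 4*h²)
√(7870*(-165) + H(936)) = √(7870*(-165) + 4*936²) = √(-1298550 + 4*876096) = √(-1298550 + 3504384) = √2205834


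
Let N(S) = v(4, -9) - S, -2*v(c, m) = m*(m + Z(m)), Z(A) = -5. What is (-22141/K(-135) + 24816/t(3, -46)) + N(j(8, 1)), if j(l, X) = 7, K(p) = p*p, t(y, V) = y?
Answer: 149459309/18225 ≈ 8200.8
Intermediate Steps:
K(p) = p**2
v(c, m) = -m*(-5 + m)/2 (v(c, m) = -m*(m - 5)/2 = -m*(-5 + m)/2)
N(S) = -63 - S (N(S) = (1/2)*(-9)*(5 - 1*(-9)) - S = (1/2)*(-9)*(5 + 9) - S = (1/2)*(-9)*14 - S = -63 - S)
(-22141/K(-135) + 24816/t(3, -46)) + N(j(8, 1)) = (-22141/((-135)**2) + 24816/3) + (-63 - 1*7) = (-22141/18225 + 24816*(1/3)) + (-63 - 7) = (-22141*1/18225 + 8272) - 70 = (-22141/18225 + 8272) - 70 = 150735059/18225 - 70 = 149459309/18225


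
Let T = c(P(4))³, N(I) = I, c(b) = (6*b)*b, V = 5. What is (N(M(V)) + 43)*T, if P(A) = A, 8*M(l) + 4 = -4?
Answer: 37158912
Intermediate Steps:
M(l) = -1 (M(l) = -½ + (⅛)*(-4) = -½ - ½ = -1)
c(b) = 6*b²
T = 884736 (T = (6*4²)³ = (6*16)³ = 96³ = 884736)
(N(M(V)) + 43)*T = (-1 + 43)*884736 = 42*884736 = 37158912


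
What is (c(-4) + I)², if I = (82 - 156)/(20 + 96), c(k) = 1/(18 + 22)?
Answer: 505521/1345600 ≈ 0.37568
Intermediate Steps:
c(k) = 1/40
I = -37/58 (I = -74/116 = -74*1/116 = -37/58 ≈ -0.63793)
(c(-4) + I)² = (1/40 - 37/58)² = (-711/1160)² = 505521/1345600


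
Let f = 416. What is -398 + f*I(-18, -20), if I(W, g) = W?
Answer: -7886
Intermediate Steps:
-398 + f*I(-18, -20) = -398 + 416*(-18) = -398 - 7488 = -7886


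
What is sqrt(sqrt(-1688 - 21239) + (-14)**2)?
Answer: sqrt(196 + I*sqrt(22927)) ≈ 14.894 + 5.0831*I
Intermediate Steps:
sqrt(sqrt(-1688 - 21239) + (-14)**2) = sqrt(sqrt(-22927) + 196) = sqrt(I*sqrt(22927) + 196) = sqrt(196 + I*sqrt(22927))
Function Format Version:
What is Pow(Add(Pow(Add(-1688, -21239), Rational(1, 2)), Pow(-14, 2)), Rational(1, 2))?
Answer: Pow(Add(196, Mul(I, Pow(22927, Rational(1, 2)))), Rational(1, 2)) ≈ Add(14.894, Mul(5.0831, I))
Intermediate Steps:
Pow(Add(Pow(Add(-1688, -21239), Rational(1, 2)), Pow(-14, 2)), Rational(1, 2)) = Pow(Add(Pow(-22927, Rational(1, 2)), 196), Rational(1, 2)) = Pow(Add(Mul(I, Pow(22927, Rational(1, 2))), 196), Rational(1, 2)) = Pow(Add(196, Mul(I, Pow(22927, Rational(1, 2)))), Rational(1, 2))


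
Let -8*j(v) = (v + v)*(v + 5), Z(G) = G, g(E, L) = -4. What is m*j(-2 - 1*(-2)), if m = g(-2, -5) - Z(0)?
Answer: 0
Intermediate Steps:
m = -4 (m = -4 - 1*0 = -4 + 0 = -4)
j(v) = -v*(5 + v)/4 (j(v) = -(v + v)*(v + 5)/8 = -2*v*(5 + v)/8 = -v*(5 + v)/4)
m*j(-2 - 1*(-2)) = -(-1)*(-2 - 1*(-2))*(5 + (-2 - 1*(-2))) = -(-1)*(-2 + 2)*(5 + (-2 + 2)) = -(-1)*0*(5 + 0) = -(-1)*0*5 = -4*0 = 0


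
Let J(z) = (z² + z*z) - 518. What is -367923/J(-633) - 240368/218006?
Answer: -136355269009/87296142580 ≈ -1.5620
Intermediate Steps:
J(z) = -518 + 2*z² (J(z) = (z² + z²) - 518 = 2*z² - 518 = -518 + 2*z²)
-367923/J(-633) - 240368/218006 = -367923/(-518 + 2*(-633)²) - 240368/218006 = -367923/(-518 + 2*400689) - 240368*1/218006 = -367923/(-518 + 801378) - 120184/109003 = -367923/800860 - 120184/109003 = -136355269009/87296142580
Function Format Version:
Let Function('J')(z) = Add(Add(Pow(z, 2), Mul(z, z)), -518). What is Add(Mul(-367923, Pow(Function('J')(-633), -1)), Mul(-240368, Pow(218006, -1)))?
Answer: Rational(-136355269009, 87296142580) ≈ -1.5620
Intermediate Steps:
Function('J')(z) = Add(-518, Mul(2, Pow(z, 2))) (Function('J')(z) = Add(Add(Pow(z, 2), Pow(z, 2)), -518) = Add(Mul(2, Pow(z, 2)), -518) = Add(-518, Mul(2, Pow(z, 2))))
Add(Mul(-367923, Pow(Function('J')(-633), -1)), Mul(-240368, Pow(218006, -1))) = Add(Mul(-367923, Pow(Add(-518, Mul(2, Pow(-633, 2))), -1)), Mul(-240368, Pow(218006, -1))) = Add(Mul(-367923, Pow(Add(-518, Mul(2, 400689)), -1)), Mul(-240368, Rational(1, 218006))) = Add(Mul(-367923, Pow(Add(-518, 801378), -1)), Rational(-120184, 109003)) = Add(Mul(-367923, Pow(800860, -1)), Rational(-120184, 109003)) = Add(Mul(-367923, Rational(1, 800860)), Rational(-120184, 109003)) = Add(Rational(-367923, 800860), Rational(-120184, 109003)) = Rational(-136355269009, 87296142580)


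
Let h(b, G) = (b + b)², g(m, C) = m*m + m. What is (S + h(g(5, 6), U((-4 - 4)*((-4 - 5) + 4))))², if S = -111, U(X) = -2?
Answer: 12173121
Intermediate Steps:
g(m, C) = m + m² (g(m, C) = m² + m = m + m²)
h(b, G) = 4*b² (h(b, G) = (2*b)² = 4*b²)
(S + h(g(5, 6), U((-4 - 4)*((-4 - 5) + 4))))² = (-111 + 4*(5*(1 + 5))²)² = (-111 + 4*(5*6)²)² = (-111 + 4*30²)² = (-111 + 4*900)² = (-111 + 3600)² = 3489² = 12173121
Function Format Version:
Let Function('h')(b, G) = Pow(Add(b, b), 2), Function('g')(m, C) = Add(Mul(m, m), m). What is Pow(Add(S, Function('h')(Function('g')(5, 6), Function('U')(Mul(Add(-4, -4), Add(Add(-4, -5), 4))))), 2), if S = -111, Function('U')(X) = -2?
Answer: 12173121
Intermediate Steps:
Function('g')(m, C) = Add(m, Pow(m, 2)) (Function('g')(m, C) = Add(Pow(m, 2), m) = Add(m, Pow(m, 2)))
Function('h')(b, G) = Mul(4, Pow(b, 2)) (Function('h')(b, G) = Pow(Mul(2, b), 2) = Mul(4, Pow(b, 2)))
Pow(Add(S, Function('h')(Function('g')(5, 6), Function('U')(Mul(Add(-4, -4), Add(Add(-4, -5), 4))))), 2) = Pow(Add(-111, Mul(4, Pow(Mul(5, Add(1, 5)), 2))), 2) = Pow(Add(-111, Mul(4, Pow(Mul(5, 6), 2))), 2) = Pow(Add(-111, Mul(4, Pow(30, 2))), 2) = Pow(Add(-111, Mul(4, 900)), 2) = Pow(Add(-111, 3600), 2) = Pow(3489, 2) = 12173121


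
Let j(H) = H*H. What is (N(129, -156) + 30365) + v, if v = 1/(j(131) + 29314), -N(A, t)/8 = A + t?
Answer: 1421251976/46475 ≈ 30581.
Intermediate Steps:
N(A, t) = -8*A - 8*t (N(A, t) = -8*(A + t) = -8*A - 8*t)
j(H) = H**2
v = 1/46475 (v = 1/(131**2 + 29314) = 1/(17161 + 29314) = 1/46475 ≈ 2.1517e-5)
(N(129, -156) + 30365) + v = ((-8*129 - 8*(-156)) + 30365) + 1/46475 = ((-1032 + 1248) + 30365) + 1/46475 = (216 + 30365) + 1/46475 = 30581 + 1/46475 = 1421251976/46475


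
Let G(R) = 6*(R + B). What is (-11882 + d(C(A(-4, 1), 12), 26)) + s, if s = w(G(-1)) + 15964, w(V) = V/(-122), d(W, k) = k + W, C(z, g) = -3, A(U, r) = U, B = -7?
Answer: 250429/61 ≈ 4105.4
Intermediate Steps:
G(R) = -42 + 6*R (G(R) = 6*(R - 7) = 6*(-7 + R) = -42 + 6*R)
d(W, k) = W + k
w(V) = -V/122 (w(V) = V*(-1/122) = -V/122)
s = 973828/61 (s = -(-42 + 6*(-1))/122 + 15964 = -(-42 - 6)/122 + 15964 = -1/122*(-48) + 15964 = 24/61 + 15964 = 973828/61 ≈ 15964.)
(-11882 + d(C(A(-4, 1), 12), 26)) + s = (-11882 + (-3 + 26)) + 973828/61 = (-11882 + 23) + 973828/61 = -11859 + 973828/61 = 250429/61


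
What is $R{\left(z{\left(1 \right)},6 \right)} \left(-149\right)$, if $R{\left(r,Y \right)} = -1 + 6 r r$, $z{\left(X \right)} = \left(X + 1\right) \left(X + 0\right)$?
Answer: $-3427$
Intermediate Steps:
$z{\left(X \right)} = X \left(1 + X\right)$ ($z{\left(X \right)} = \left(1 + X\right) X = X \left(1 + X\right)$)
$R{\left(r,Y \right)} = -1 + 6 r^{2}$
$R{\left(z{\left(1 \right)},6 \right)} \left(-149\right) = \left(-1 + 6 \left(1 \left(1 + 1\right)\right)^{2}\right) \left(-149\right) = \left(-1 + 6 \left(1 \cdot 2\right)^{2}\right) \left(-149\right) = \left(-1 + 6 \cdot 2^{2}\right) \left(-149\right) = \left(-1 + 6 \cdot 4\right) \left(-149\right) = \left(-1 + 24\right) \left(-149\right) = 23 \left(-149\right) = -3427$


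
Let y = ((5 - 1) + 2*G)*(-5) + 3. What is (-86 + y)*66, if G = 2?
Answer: -8118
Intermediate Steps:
y = -37 (y = ((5 - 1) + 2*2)*(-5) + 3 = (4 + 4)*(-5) + 3 = 8*(-5) + 3 = -40 + 3 = -37)
(-86 + y)*66 = (-86 - 37)*66 = -123*66 = -8118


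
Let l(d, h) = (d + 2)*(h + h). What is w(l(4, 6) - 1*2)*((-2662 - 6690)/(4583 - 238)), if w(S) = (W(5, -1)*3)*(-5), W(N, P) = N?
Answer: 140280/869 ≈ 161.43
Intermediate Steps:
l(d, h) = 2*h*(2 + d) (l(d, h) = (2 + d)*(2*h) = 2*h*(2 + d))
w(S) = -75 (w(S) = (5*3)*(-5) = 15*(-5) = -75)
w(l(4, 6) - 1*2)*((-2662 - 6690)/(4583 - 238)) = -75*(-2662 - 6690)/(4583 - 238) = -(-701400)/4345 = -75*(-9352/4345) = 140280/869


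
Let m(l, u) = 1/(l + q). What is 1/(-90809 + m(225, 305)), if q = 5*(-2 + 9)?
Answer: -260/23610339 ≈ -1.1012e-5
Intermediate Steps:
q = 35 (q = 5*7 = 35)
m(l, u) = 1/(35 + l) (m(l, u) = 1/(l + 35) = 1/(35 + l))
1/(-90809 + m(225, 305)) = 1/(-90809 + 1/(35 + 225)) = 1/(-90809 + 1/260) = 1/(-23610339/260) = -260/23610339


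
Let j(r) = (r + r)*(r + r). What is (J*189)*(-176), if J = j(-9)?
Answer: -10777536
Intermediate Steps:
j(r) = 4*r² (j(r) = (2*r)*(2*r) = 4*r²)
J = 324 (J = 4*(-9)² = 4*81 = 324)
(J*189)*(-176) = (324*189)*(-176) = 61236*(-176) = -10777536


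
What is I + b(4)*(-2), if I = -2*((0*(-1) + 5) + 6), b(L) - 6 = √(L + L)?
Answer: -34 - 4*√2 ≈ -39.657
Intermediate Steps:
b(L) = 6 + √2*√L (b(L) = 6 + √(L + L) = 6 + √(2*L) = 6 + √2*√L)
I = -22 (I = -2*((0 + 5) + 6) = -2*(5 + 6) = -2*11 = -22)
I + b(4)*(-2) = -22 + (6 + √2*√4)*(-2) = -22 + (6 + √2*2)*(-2) = -22 + (6 + 2*√2)*(-2) = -22 + (-12 - 4*√2) = -34 - 4*√2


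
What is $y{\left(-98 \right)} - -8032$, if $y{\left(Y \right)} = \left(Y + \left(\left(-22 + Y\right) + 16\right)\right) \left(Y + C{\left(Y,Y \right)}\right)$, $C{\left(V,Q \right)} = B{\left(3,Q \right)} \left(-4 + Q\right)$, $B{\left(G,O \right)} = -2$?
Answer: $-13380$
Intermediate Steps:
$C{\left(V,Q \right)} = 8 - 2 Q$ ($C{\left(V,Q \right)} = - 2 \left(-4 + Q\right) = 8 - 2 Q$)
$y{\left(Y \right)} = \left(-6 + 2 Y\right) \left(8 - Y\right)$ ($y{\left(Y \right)} = \left(Y + \left(\left(-22 + Y\right) + 16\right)\right) \left(Y - \left(-8 + 2 Y\right)\right) = \left(Y + \left(-6 + Y\right)\right) \left(8 - Y\right) = \left(-6 + 2 Y\right) \left(8 - Y\right)$)
$y{\left(-98 \right)} - -8032 = \left(-48 - 2 \left(-98\right)^{2} + 22 \left(-98\right)\right) - -8032 = \left(-48 - 19208 - 2156\right) + 8032 = -21412 + 8032 = -13380$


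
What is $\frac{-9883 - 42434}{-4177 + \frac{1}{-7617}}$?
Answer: $\frac{398498589}{31816210} \approx 12.525$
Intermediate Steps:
$\frac{-9883 - 42434}{-4177 + \frac{1}{-7617}} = - \frac{52317}{-4177 - \frac{1}{7617}} = - \frac{52317}{- \frac{31816210}{7617}} = \left(-52317\right) \left(- \frac{7617}{31816210}\right) = \frac{398498589}{31816210}$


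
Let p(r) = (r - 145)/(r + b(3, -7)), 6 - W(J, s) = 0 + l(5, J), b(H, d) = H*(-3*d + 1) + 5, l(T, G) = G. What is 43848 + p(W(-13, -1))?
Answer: 219233/5 ≈ 43847.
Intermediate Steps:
b(H, d) = 5 + H*(1 - 3*d) (b(H, d) = H*(1 - 3*d) + 5 = 5 + H*(1 - 3*d))
W(J, s) = 6 - J (W(J, s) = 6 - (0 + J) = 6 - J)
p(r) = (-145 + r)/(71 + r) (p(r) = (r - 145)/(r + (5 + 3 - 3*3*(-7))) = (-145 + r)/(r + (5 + 3 + 63)) = (-145 + r)/(r + 71) = (-145 + r)/(71 + r))
43848 + p(W(-13, -1)) = 43848 + (-145 + (6 - 1*(-13)))/(71 + (6 - 1*(-13))) = 43848 + (-145 + (6 + 13))/(71 + (6 + 13)) = 43848 + (-145 + 19)/(71 + 19) = 43848 - 126/90 = 43848 + (1/90)*(-126) = 43848 - 7/5 = 219233/5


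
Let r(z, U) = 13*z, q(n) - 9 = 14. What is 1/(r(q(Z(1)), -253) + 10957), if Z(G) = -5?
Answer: 1/11256 ≈ 8.8842e-5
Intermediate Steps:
q(n) = 23 (q(n) = 9 + 14 = 23)
1/(r(q(Z(1)), -253) + 10957) = 1/(13*23 + 10957) = 1/(299 + 10957) = 1/11256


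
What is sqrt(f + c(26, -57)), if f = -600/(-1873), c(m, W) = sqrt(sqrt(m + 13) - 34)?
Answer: sqrt(1123800 + 3508129*I*sqrt(34 - sqrt(39)))/1873 ≈ 1.6731 + 1.5744*I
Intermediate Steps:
c(m, W) = sqrt(-34 + sqrt(13 + m)) (c(m, W) = sqrt(sqrt(13 + m) - 34) = sqrt(-34 + sqrt(13 + m)))
f = 600/1873 (f = -600*(-1/1873) = 600/1873 ≈ 0.32034)
sqrt(f + c(26, -57)) = sqrt(600/1873 + sqrt(-34 + sqrt(13 + 26))) = sqrt(600/1873 + sqrt(-34 + sqrt(39)))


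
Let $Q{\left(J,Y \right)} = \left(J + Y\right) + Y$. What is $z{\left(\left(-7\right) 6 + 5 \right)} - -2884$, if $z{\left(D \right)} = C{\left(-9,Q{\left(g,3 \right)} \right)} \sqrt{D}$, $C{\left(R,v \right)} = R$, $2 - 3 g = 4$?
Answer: $2884 - 9 i \sqrt{37} \approx 2884.0 - 54.745 i$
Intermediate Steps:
$g = - \frac{2}{3}$ ($g = \frac{2}{3} - \frac{4}{3} = - \frac{2}{3} \approx -0.66667$)
$Q{\left(J,Y \right)} = J + 2 Y$
$z{\left(D \right)} = - 9 \sqrt{D}$
$z{\left(\left(-7\right) 6 + 5 \right)} - -2884 = - 9 \sqrt{\left(-7\right) 6 + 5} - -2884 = - 9 \sqrt{-42 + 5} + 2884 = - 9 \sqrt{-37} + 2884 = - 9 i \sqrt{37} + 2884 = 2884 - 9 i \sqrt{37}$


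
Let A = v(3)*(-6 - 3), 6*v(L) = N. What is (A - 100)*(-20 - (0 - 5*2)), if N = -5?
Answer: 925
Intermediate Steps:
v(L) = -⅚ (v(L) = (⅙)*(-5) = -⅚)
A = 15/2 (A = -5*(-6 - 3)/6 = -⅚*(-9) = 15/2 ≈ 7.5000)
(A - 100)*(-20 - (0 - 5*2)) = (15/2 - 100)*(-20 - (0 - 5*2)) = -185*(-20 - (0 - 10))/2 = -185*(-20 - 1*(-10))/2 = -185*(-20 + 10)/2 = -185/2*(-10) = 925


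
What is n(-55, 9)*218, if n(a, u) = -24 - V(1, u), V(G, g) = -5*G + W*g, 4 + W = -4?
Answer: 11554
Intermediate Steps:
W = -8 (W = -4 - 4 = -8)
V(G, g) = -8*g - 5*G (V(G, g) = -5*G - 8*g = -8*g - 5*G)
n(a, u) = -19 + 8*u (n(a, u) = -24 - (-8*u - 5*1) = -24 - (-8*u - 5) = -24 - (-5 - 8*u) = -24 + (5 + 8*u) = -19 + 8*u)
n(-55, 9)*218 = (-19 + 8*9)*218 = (-19 + 72)*218 = 53*218 = 11554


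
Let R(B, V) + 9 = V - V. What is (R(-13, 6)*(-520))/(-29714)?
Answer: -2340/14857 ≈ -0.15750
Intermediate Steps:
R(B, V) = -9 (R(B, V) = -9 + (V - V) = -9 + 0 = -9)
(R(-13, 6)*(-520))/(-29714) = -9*(-520)/(-29714) = 4680*(-1/29714) = -2340/14857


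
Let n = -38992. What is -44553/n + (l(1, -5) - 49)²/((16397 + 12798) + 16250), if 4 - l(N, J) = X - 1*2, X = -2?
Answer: 2090256637/1771991440 ≈ 1.1796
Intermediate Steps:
l(N, J) = 8 (l(N, J) = 4 - (-2 - 1*2) = 4 - (-2 - 2) = 4 - 1*(-4) = 4 + 4 = 8)
-44553/n + (l(1, -5) - 49)²/((16397 + 12798) + 16250) = -44553/(-38992) + (8 - 49)²/((16397 + 12798) + 16250) = -44553*(-1/38992) + (-41)²/(29195 + 16250) = 44553/38992 + 1681/45445 = 2090256637/1771991440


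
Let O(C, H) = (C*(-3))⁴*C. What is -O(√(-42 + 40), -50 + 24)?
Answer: -324*I*√2 ≈ -458.21*I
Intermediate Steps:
O(C, H) = 81*C⁵ (O(C, H) = (-3*C)⁴*C = (81*C⁴)*C = 81*C⁵)
-O(√(-42 + 40), -50 + 24) = -81*(√(-42 + 40))⁵ = -81*(√(-2))⁵ = -81*(I*√2)⁵ = -81*4*I*√2 = -324*I*√2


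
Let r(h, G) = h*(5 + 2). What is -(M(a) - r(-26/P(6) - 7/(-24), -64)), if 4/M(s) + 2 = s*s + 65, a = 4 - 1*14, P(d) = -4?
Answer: 185887/3912 ≈ 47.517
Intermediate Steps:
r(h, G) = 7*h (r(h, G) = h*7 = 7*h)
a = -10 (a = 4 - 14 = -10)
M(s) = 4/(63 + s²) (M(s) = 4/(-2 + (s*s + 65)) = 4/(-2 + (s² + 65)) = 4/(-2 + (65 + s²)) = 4/(63 + s²))
-(M(a) - r(-26/P(6) - 7/(-24), -64)) = -(4/(63 + (-10)²) - 7*(-26/(-4) - 7/(-24))) = -(4/(63 + 100) - 7*(-26*(-¼) - 7*(-1/24))) = -(4/163 - 7*(13/2 + 7/24)) = -(4*(1/163) - 7*163/24) = -(4/163 - 1*1141/24) = -(4/163 - 1141/24) = -1*(-185887/3912) = 185887/3912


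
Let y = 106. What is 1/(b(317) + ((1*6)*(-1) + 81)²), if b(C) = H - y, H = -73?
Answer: 1/5446 ≈ 0.00018362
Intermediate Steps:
b(C) = -179 (b(C) = -73 - 1*106 = -73 - 106 = -179)
1/(b(317) + ((1*6)*(-1) + 81)²) = 1/(-179 + ((1*6)*(-1) + 81)²) = 1/(-179 + (6*(-1) + 81)²) = 1/(-179 + (-6 + 81)²) = 1/(-179 + 75²) = 1/(-179 + 5625) = 1/5446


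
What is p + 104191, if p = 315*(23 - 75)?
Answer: 87811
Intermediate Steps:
p = -16380 (p = 315*(-52) = -16380)
p + 104191 = -16380 + 104191 = 87811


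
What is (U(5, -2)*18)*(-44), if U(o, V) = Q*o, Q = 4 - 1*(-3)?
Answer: -27720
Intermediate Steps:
Q = 7 (Q = 4 + 3 = 7)
U(o, V) = 7*o
(U(5, -2)*18)*(-44) = ((7*5)*18)*(-44) = (35*18)*(-44) = 630*(-44) = -27720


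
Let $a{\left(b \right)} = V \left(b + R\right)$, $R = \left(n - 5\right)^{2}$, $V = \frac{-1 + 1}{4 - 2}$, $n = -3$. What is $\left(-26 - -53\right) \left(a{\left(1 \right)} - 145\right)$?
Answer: $-3915$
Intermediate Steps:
$V = 0$ ($V = \frac{0}{2} = 0 \cdot \frac{1}{2} = 0$)
$R = 64$ ($R = \left(-3 - 5\right)^{2} = \left(-8\right)^{2} = 64$)
$a{\left(b \right)} = 0$ ($a{\left(b \right)} = 0 \left(b + 64\right) = 0 \left(64 + b\right) = 0$)
$\left(-26 - -53\right) \left(a{\left(1 \right)} - 145\right) = \left(-26 - -53\right) \left(0 - 145\right) = \left(-26 + 53\right) \left(-145\right) = 27 \left(-145\right) = -3915$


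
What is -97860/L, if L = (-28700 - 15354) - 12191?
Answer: 2796/1607 ≈ 1.7399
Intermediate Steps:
L = -56245 (L = -44054 - 12191 = -56245)
-97860/L = -97860/(-56245) = -97860*(-1/56245) = 2796/1607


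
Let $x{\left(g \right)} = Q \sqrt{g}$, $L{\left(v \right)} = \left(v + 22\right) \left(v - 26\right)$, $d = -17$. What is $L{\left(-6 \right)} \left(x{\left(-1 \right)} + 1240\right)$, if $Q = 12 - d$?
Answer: $-634880 - 14848 i \approx -6.3488 \cdot 10^{5} - 14848.0 i$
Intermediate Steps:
$L{\left(v \right)} = \left(-26 + v\right) \left(22 + v\right)$ ($L{\left(v \right)} = \left(22 + v\right) \left(-26 + v\right) = \left(-26 + v\right) \left(22 + v\right)$)
$Q = 29$ ($Q = 12 - -17 = 12 + 17 = 29$)
$x{\left(g \right)} = 29 \sqrt{g}$
$L{\left(-6 \right)} \left(x{\left(-1 \right)} + 1240\right) = \left(-572 + \left(-6\right)^{2} - -24\right) \left(29 \sqrt{-1} + 1240\right) = \left(-572 + 36 + 24\right) \left(29 i + 1240\right) = - 512 \left(1240 + 29 i\right) = -634880 - 14848 i$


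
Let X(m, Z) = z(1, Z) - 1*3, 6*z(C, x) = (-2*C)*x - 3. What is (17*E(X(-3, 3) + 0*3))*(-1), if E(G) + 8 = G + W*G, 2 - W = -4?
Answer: 1343/2 ≈ 671.50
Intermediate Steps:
W = 6 (W = 2 - 1*(-4) = 2 + 4 = 6)
z(C, x) = -½ - C*x/3 (z(C, x) = ((-2*C)*x - 3)/6 = (-2*C*x - 3)/6 = (-3 - 2*C*x)/6 = -½ - C*x/3)
X(m, Z) = -7/2 - Z/3 (X(m, Z) = (-½ - ⅓*1*Z) - 1*3 = (-½ - Z/3) - 3 = -7/2 - Z/3)
E(G) = -8 + 7*G (E(G) = -8 + (G + 6*G) = -8 + 7*G)
(17*E(X(-3, 3) + 0*3))*(-1) = (17*(-8 + 7*((-7/2 - ⅓*3) + 0*3)))*(-1) = (17*(-8 + 7*((-7/2 - 1) + 0)))*(-1) = (17*(-8 + 7*(-9/2 + 0)))*(-1) = (17*(-8 + 7*(-9/2)))*(-1) = (17*(-8 - 63/2))*(-1) = (17*(-79/2))*(-1) = -1343/2*(-1) = 1343/2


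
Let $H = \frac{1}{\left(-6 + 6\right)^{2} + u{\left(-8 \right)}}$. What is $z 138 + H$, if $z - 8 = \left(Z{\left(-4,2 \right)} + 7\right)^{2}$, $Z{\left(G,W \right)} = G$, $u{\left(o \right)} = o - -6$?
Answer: $\frac{4691}{2} \approx 2345.5$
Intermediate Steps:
$u{\left(o \right)} = 6 + o$ ($u{\left(o \right)} = o + 6 = 6 + o$)
$z = 17$ ($z = 8 + \left(-4 + 7\right)^{2} = 8 + 3^{2} = 8 + 9 = 17$)
$H = - \frac{1}{2}$ ($H = \frac{1}{\left(-6 + 6\right)^{2} + \left(6 - 8\right)} = \frac{1}{0^{2} - 2} = \frac{1}{0 - 2} = \frac{1}{-2} = - \frac{1}{2} \approx -0.5$)
$z 138 + H = 17 \cdot 138 - \frac{1}{2} = 2346 - \frac{1}{2} = \frac{4691}{2}$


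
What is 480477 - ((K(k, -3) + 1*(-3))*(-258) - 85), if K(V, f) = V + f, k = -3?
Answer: 478240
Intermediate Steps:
480477 - ((K(k, -3) + 1*(-3))*(-258) - 85) = 480477 - (((-3 - 3) + 1*(-3))*(-258) - 85) = 480477 - ((-6 - 3)*(-258) - 85) = 480477 - (-9*(-258) - 85) = 480477 - (2322 - 85) = 480477 - 1*2237 = 480477 - 2237 = 478240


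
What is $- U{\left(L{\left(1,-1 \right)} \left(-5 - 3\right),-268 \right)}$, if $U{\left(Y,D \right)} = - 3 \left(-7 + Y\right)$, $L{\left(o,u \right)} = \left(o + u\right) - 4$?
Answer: $75$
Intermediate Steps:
$L{\left(o,u \right)} = -4 + o + u$
$U{\left(Y,D \right)} = 21 - 3 Y$
$- U{\left(L{\left(1,-1 \right)} \left(-5 - 3\right),-268 \right)} = - (21 - 3 \left(-4 + 1 - 1\right) \left(-5 - 3\right)) = - (21 - 3 \left(\left(-4\right) \left(-8\right)\right)) = - (21 - 96) = \left(-1\right) \left(-75\right) = 75$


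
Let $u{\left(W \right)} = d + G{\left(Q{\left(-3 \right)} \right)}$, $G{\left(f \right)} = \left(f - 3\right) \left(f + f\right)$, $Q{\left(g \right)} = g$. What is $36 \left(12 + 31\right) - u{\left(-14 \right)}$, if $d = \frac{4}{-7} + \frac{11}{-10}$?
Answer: $\frac{105957}{70} \approx 1513.7$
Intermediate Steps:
$G{\left(f \right)} = 2 f \left(-3 + f\right)$ ($G{\left(f \right)} = \left(-3 + f\right) 2 f = 2 f \left(-3 + f\right)$)
$d = - \frac{117}{70}$ ($d = 4 \left(- \frac{1}{7}\right) + 11 \left(- \frac{1}{10}\right) = - \frac{4}{7} - \frac{11}{10} = - \frac{117}{70} \approx -1.6714$)
$u{\left(W \right)} = \frac{2403}{70}$ ($u{\left(W \right)} = - \frac{117}{70} + 2 \left(-3\right) \left(-3 - 3\right) = - \frac{117}{70} + 2 \left(-3\right) \left(-6\right) = - \frac{117}{70} + 36 = \frac{2403}{70}$)
$36 \left(12 + 31\right) - u{\left(-14 \right)} = 36 \left(12 + 31\right) - \frac{2403}{70} = 36 \cdot 43 - \frac{2403}{70} = 1548 - \frac{2403}{70} = \frac{105957}{70}$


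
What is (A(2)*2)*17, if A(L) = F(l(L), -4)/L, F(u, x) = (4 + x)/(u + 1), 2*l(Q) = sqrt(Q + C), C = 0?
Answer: 0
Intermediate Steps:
l(Q) = sqrt(Q)/2 (l(Q) = sqrt(Q + 0)/2 = sqrt(Q)/2)
F(u, x) = (4 + x)/(1 + u)
A(L) = 0 (A(L) = ((4 - 4)/(1 + sqrt(L)/2))/L = (0/(1 + sqrt(L)/2))/L = 0/L = 0)
(A(2)*2)*17 = (0*2)*17 = 0*17 = 0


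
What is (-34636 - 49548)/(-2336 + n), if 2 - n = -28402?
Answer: -21046/6517 ≈ -3.2294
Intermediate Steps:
n = 28404 (n = 2 - 1*(-28402) = 2 + 28402 = 28404)
(-34636 - 49548)/(-2336 + n) = (-34636 - 49548)/(-2336 + 28404) = -84184/26068 = -84184*1/26068 = -21046/6517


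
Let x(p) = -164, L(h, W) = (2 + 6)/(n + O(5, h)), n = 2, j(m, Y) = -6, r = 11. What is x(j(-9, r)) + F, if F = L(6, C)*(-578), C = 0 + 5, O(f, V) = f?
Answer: -5772/7 ≈ -824.57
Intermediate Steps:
C = 5
L(h, W) = 8/7 (L(h, W) = (2 + 6)/(2 + 5) = 8/7)
F = -4624/7 (F = (8/7)*(-578) = -4624/7 ≈ -660.57)
x(j(-9, r)) + F = -164 - 4624/7 = -5772/7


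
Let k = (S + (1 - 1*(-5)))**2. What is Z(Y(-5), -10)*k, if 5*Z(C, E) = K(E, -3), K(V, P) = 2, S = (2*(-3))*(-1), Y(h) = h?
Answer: 288/5 ≈ 57.600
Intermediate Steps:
S = 6 (S = -6*(-1) = 6)
Z(C, E) = 2/5 (Z(C, E) = (1/5)*2 = 2/5)
k = 144 (k = (6 + (1 - 1*(-5)))**2 = (6 + (1 + 5))**2 = (6 + 6)**2 = 12**2 = 144)
Z(Y(-5), -10)*k = (2/5)*144 = 288/5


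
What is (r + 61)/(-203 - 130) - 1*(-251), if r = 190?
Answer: 83332/333 ≈ 250.25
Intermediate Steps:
(r + 61)/(-203 - 130) - 1*(-251) = (190 + 61)/(-203 - 130) - 1*(-251) = 251/(-333) + 251 = 251*(-1/333) + 251 = -251/333 + 251 = 83332/333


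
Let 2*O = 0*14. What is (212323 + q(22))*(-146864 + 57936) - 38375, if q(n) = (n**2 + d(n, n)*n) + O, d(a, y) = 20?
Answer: -18963667591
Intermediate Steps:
O = 0 (O = (0*14)/2 = (1/2)*0 = 0)
q(n) = n**2 + 20*n (q(n) = (n**2 + 20*n) + 0 = n**2 + 20*n)
(212323 + q(22))*(-146864 + 57936) - 38375 = (212323 + 22*(20 + 22))*(-146864 + 57936) - 38375 = (212323 + 22*42)*(-88928) - 38375 = (212323 + 924)*(-88928) - 38375 = 213247*(-88928) - 38375 = -18963629216 - 38375 = -18963667591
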